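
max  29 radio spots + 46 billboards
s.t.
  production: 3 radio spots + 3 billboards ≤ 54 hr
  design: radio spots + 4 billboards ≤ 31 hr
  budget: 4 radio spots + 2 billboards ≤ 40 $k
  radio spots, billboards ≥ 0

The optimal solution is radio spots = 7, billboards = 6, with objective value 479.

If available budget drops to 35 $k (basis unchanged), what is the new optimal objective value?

454

At the optimum: production uses 39 of 54 (slack = 15); design uses 31 of 31 (binding); budget uses 40 of 40 (binding).
Since production is not tight, its dual is 0.
The binding rows give the dual system: 1·y_design + 4·y_budget = 29 and 4·y_design + 2·y_budget = 46.
Solving: y_design = 9, y_budget = 5.
Δz = y_budget·Δb = 5 × (-5) = -25, so new z* = 479 − 25 = 454.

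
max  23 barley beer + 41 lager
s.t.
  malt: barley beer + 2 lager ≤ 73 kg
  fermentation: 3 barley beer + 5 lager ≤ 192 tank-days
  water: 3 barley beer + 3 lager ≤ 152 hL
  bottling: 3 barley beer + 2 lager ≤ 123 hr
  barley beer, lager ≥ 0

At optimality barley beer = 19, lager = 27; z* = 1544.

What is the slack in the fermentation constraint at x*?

fermentation used = 3·19 + 5·27 = 192; slack = 192 − 192 = 0.

0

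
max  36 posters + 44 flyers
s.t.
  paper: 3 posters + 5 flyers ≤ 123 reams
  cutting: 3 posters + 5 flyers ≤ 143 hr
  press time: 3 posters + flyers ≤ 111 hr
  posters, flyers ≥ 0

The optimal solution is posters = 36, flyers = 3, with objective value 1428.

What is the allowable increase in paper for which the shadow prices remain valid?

20

Binding constraints: paper, press time. The basis is B = [[3,5],[3,1]] with det -12.
Per unit increase in paper, x* moves by d = (-0.0833, 0.25).
The basis stays optimal until cutting becomes binding; allowable increase = 20 reams.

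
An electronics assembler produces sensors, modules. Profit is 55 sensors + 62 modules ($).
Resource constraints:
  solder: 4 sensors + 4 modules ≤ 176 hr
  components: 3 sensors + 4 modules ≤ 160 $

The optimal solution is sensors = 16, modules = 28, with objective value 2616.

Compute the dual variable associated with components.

Check each constraint at x*: solder 176/176 (tight); components 160/160 (tight).
The binding rows give the dual system: 4·y_solder + 3·y_components = 55 and 4·y_solder + 4·y_components = 62.
This yields shadow prices y_solder = 8.5, y_components = 7.
Shadow price of components = 7.

7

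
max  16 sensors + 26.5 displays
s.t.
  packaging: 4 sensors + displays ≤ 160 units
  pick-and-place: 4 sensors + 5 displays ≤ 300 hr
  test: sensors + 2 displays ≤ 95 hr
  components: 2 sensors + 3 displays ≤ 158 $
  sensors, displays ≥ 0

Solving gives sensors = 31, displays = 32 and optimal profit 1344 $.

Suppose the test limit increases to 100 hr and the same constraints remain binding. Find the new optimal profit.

1369

Binding: test and components. Non-binding: packaging (4 unused), pick-and-place (16 unused).
Since packaging, pick-and-place are not tight, their duals are 0.
The binding rows give the dual system: 1·y_test + 2·y_components = 16 and 2·y_test + 3·y_components = 26.5.
→ y_test = 5 and y_components = 5.5.
Δz = y_test·Δb = 5 × (5) = 25, so new z* = 1344 + 25 = 1369.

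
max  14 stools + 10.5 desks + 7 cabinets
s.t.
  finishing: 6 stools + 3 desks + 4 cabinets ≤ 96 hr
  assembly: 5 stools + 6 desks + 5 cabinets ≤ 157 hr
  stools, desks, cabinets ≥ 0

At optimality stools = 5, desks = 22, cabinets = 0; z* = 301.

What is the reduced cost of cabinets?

-4

At the optimum: finishing uses 96 of 96 (binding); assembly uses 157 of 157 (binding).
From A_Bᵀ y = c: 6·y_finishing + 5·y_assembly = 14; 3·y_finishing + 6·y_assembly = 10.5.
→ y_finishing = 1.5 and y_assembly = 1.
Reduced cost of cabinets: c₃ − yᵀa₃ = 7 − (1.5·4 + 1·5) = 7 − 11 = -4.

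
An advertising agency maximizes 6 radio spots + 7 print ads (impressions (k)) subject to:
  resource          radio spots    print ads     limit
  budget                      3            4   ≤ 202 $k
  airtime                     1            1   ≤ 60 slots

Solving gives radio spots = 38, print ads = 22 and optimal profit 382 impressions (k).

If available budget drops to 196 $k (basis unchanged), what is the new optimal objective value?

Both budget and airtime are binding at x*.
The binding rows give the dual system: 3·y_budget + 1·y_airtime = 6 and 4·y_budget + 1·y_airtime = 7.
This yields shadow prices y_budget = 1, y_airtime = 3.
Δz = y_budget·Δb = 1 × (-6) = -6, so new z* = 382 − 6 = 376.

376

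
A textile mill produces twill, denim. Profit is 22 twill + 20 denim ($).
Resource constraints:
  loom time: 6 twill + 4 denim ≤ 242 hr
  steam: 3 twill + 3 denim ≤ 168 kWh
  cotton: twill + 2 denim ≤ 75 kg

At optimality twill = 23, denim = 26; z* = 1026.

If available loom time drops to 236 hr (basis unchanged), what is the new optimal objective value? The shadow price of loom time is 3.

1008

Δb = -6, so new z* = 1026 + (3)·(-6) = 1026 − 18 = 1008.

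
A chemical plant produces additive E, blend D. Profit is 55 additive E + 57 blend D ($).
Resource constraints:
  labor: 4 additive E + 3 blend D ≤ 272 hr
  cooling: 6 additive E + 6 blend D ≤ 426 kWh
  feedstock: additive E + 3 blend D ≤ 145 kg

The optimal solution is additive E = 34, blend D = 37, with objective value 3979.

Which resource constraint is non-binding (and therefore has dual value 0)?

labor

labor: 247/272 (slack 25)
cooling: 426/426 (binding)
feedstock: 145/145 (binding)
By complementary slackness, a constraint with positive slack has shadow price 0 → labor.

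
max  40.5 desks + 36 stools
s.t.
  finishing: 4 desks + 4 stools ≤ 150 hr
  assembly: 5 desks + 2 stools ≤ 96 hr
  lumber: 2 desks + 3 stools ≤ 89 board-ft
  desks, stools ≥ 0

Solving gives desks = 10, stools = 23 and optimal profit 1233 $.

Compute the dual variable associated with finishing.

0

Check each constraint at x*: finishing 132/150 (slack 18); assembly 96/96 (tight); lumber 89/89 (tight).
Since finishing is not tight, its dual is 0.
Dual feasibility on the basic columns requires 5·y_assembly + 2·y_lumber = 40.5, 2·y_assembly + 3·y_lumber = 36.
This yields shadow prices y_assembly = 4.5, y_lumber = 9.
Shadow price of finishing = 0.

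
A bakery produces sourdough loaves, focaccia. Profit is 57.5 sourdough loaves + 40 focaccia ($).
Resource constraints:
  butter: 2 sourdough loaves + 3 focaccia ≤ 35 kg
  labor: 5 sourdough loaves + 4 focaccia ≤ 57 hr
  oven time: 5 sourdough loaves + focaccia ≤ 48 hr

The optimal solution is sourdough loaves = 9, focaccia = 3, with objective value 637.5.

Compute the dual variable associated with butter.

Binding: labor and oven time. Non-binding: butter (8 unused).
Since butter is not tight, its dual is 0.
From A_Bᵀ y = c: 5·y_labor + 5·y_oven time = 57.5; 4·y_labor + 1·y_oven time = 40.
This yields shadow prices y_labor = 9.5, y_oven time = 2.
Shadow price of butter = 0.

0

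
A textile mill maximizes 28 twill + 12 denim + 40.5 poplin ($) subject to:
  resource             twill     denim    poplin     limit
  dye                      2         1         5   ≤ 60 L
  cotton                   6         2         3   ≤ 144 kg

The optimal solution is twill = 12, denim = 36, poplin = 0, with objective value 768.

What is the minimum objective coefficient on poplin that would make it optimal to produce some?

46

Both dye and cotton are binding at x*.
Dual feasibility on the basic columns requires 2·y_dye + 6·y_cotton = 28, 1·y_dye + 2·y_cotton = 12.
→ y_dye = 8 and y_cotton = 2.
poplin enters the basis when its profit ≥ yᵀa₃ = 8·5 + 2·3 = 46.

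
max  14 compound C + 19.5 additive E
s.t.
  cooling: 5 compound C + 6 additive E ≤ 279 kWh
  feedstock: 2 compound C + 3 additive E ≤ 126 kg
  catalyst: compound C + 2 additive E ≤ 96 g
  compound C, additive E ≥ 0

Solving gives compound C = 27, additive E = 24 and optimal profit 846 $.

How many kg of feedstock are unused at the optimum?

feedstock used = 2·27 + 3·24 = 126; slack = 126 − 126 = 0.

0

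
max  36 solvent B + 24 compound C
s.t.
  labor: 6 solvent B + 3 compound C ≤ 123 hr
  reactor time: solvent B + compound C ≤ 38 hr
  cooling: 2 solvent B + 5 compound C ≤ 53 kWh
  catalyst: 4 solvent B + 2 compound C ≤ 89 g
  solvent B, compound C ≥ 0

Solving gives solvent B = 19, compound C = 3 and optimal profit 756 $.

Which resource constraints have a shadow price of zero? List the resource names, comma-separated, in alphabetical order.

labor: 123/123 (binding)
reactor time: 22/38 (slack 16)
cooling: 53/53 (binding)
catalyst: 82/89 (slack 7)
By complementary slackness, a constraint with positive slack has shadow price 0 → catalyst, reactor time.

catalyst, reactor time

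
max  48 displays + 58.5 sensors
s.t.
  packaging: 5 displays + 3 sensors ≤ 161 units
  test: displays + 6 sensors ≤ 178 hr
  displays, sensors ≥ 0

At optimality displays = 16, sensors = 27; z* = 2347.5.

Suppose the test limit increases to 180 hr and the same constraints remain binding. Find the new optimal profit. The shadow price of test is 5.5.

2358.5

Δb = 2, so new z* = 2347.5 + (5.5)·(2) = 2347.5 + 11 = 2358.5.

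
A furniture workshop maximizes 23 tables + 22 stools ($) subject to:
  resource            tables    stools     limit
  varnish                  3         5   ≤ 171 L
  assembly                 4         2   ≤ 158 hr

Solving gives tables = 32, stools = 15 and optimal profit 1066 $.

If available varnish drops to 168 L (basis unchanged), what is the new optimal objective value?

1057

Both varnish and assembly are binding at x*.
Dual feasibility on the basic columns requires 3·y_varnish + 4·y_assembly = 23, 5·y_varnish + 2·y_assembly = 22.
This yields shadow prices y_varnish = 3, y_assembly = 3.5.
Δz = y_varnish·Δb = 3 × (-3) = -9, so new z* = 1066 − 9 = 1057.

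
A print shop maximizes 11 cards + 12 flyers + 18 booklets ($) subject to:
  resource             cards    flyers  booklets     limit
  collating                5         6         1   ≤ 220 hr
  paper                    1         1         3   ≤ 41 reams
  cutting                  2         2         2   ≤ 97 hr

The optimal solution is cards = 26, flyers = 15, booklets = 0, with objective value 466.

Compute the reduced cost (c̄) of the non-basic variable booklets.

-1

At the optimum: collating uses 220 of 220 (binding); paper uses 41 of 41 (binding); cutting uses 82 of 97 (slack = 15).
Since cutting is not tight, its dual is 0.
From A_Bᵀ y = c: 5·y_collating + 1·y_paper = 11; 6·y_collating + 1·y_paper = 12.
This yields shadow prices y_collating = 1, y_paper = 6.
Reduced cost of booklets: c₃ − yᵀa₃ = 18 − (1·1 + 6·3) = 18 − 19 = -1.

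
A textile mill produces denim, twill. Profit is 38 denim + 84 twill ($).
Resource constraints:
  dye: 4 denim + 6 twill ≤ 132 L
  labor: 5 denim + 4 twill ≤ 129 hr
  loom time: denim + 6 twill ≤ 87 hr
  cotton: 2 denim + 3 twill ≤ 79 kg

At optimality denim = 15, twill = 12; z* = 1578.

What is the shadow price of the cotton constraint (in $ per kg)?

Check each constraint at x*: dye 132/132 (tight); labor 123/129 (slack 6); loom time 87/87 (tight); cotton 66/79 (slack 13).
Since labor, cotton are not tight, their duals are 0.
The binding rows give the dual system: 4·y_dye + 1·y_loom time = 38 and 6·y_dye + 6·y_loom time = 84.
Solving: y_dye = 8, y_loom time = 6.
Shadow price of cotton = 0.

0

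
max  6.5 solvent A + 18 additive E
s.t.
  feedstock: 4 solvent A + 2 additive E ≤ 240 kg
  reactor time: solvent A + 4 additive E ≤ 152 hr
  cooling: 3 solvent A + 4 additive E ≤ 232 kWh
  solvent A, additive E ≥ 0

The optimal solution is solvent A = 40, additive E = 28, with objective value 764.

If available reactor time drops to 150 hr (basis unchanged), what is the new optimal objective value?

757

At the optimum: feedstock uses 216 of 240 (slack = 24); reactor time uses 152 of 152 (binding); cooling uses 232 of 232 (binding).
Slack constraints have shadow price 0 (complementary slackness).
From A_Bᵀ y = c: 1·y_reactor time + 3·y_cooling = 6.5; 4·y_reactor time + 4·y_cooling = 18.
→ y_reactor time = 3.5 and y_cooling = 1.
Δz = y_reactor time·Δb = 3.5 × (-2) = -7, so new z* = 764 − 7 = 757.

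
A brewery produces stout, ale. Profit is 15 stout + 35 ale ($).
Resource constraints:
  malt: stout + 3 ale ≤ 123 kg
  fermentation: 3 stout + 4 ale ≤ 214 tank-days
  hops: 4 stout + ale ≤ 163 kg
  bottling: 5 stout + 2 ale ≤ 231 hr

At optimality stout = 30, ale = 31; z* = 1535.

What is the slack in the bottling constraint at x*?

19

bottling used = 5·30 + 2·31 = 212; slack = 231 − 212 = 19.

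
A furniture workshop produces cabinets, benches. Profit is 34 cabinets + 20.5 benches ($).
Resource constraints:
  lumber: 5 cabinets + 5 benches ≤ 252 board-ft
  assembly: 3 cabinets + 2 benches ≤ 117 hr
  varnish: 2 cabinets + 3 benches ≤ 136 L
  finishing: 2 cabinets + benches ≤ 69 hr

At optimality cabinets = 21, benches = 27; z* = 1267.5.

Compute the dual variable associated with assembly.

7

Binding: assembly and finishing. Non-binding: lumber (12 unused), varnish (13 unused).
Since lumber, varnish are not tight, their duals are 0.
The binding rows give the dual system: 3·y_assembly + 2·y_finishing = 34 and 2·y_assembly + 1·y_finishing = 20.5.
→ y_assembly = 7 and y_finishing = 6.5.
Shadow price of assembly = 7.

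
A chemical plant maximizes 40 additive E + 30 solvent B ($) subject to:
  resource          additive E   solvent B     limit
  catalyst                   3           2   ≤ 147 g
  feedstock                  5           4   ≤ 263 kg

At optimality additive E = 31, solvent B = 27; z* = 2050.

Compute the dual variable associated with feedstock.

Both catalyst and feedstock are binding at x*.
From A_Bᵀ y = c: 3·y_catalyst + 5·y_feedstock = 40; 2·y_catalyst + 4·y_feedstock = 30.
Solving: y_catalyst = 5, y_feedstock = 5.
Shadow price of feedstock = 5.

5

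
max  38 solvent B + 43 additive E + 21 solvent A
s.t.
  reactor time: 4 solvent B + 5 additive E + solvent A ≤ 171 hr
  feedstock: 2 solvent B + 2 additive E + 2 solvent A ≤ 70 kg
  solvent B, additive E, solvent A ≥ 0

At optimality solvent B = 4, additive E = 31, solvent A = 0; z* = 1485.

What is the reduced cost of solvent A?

-2

Both reactor time and feedstock are binding at x*.
Dual feasibility on the basic columns requires 4·y_reactor time + 2·y_feedstock = 38, 5·y_reactor time + 2·y_feedstock = 43.
This yields shadow prices y_reactor time = 5, y_feedstock = 9.
Reduced cost of solvent A: c₃ − yᵀa₃ = 21 − (5·1 + 9·2) = 21 − 23 = -2.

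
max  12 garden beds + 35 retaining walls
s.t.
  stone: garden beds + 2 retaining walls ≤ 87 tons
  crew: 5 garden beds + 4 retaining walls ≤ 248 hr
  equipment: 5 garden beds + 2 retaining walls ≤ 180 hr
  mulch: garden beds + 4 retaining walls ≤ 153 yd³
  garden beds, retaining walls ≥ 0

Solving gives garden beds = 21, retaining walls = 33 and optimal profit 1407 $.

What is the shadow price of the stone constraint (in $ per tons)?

At the optimum: stone uses 87 of 87 (binding); crew uses 237 of 248 (slack = 11); equipment uses 171 of 180 (slack = 9); mulch uses 153 of 153 (binding).
Since crew, equipment are not tight, their duals are 0.
From A_Bᵀ y = c: 1·y_stone + 1·y_mulch = 12; 2·y_stone + 4·y_mulch = 35.
Solving: y_stone = 6.5, y_mulch = 5.5.
Shadow price of stone = 6.5.

6.5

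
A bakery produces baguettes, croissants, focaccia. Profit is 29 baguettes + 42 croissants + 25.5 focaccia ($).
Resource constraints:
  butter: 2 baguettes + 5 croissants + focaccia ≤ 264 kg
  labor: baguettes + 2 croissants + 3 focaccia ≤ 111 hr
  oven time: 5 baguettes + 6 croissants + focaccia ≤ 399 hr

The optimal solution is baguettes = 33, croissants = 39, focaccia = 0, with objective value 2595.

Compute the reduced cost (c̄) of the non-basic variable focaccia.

Binding: labor and oven time. Non-binding: butter (3 unused).
Since butter is not tight, its dual is 0.
Dual feasibility on the basic columns requires 1·y_labor + 5·y_oven time = 29, 2·y_labor + 6·y_oven time = 42.
This yields shadow prices y_labor = 9, y_oven time = 4.
Reduced cost of focaccia: c₃ − yᵀa₃ = 25.5 − (9·3 + 4·1) = 25.5 − 31 = -5.5.

-5.5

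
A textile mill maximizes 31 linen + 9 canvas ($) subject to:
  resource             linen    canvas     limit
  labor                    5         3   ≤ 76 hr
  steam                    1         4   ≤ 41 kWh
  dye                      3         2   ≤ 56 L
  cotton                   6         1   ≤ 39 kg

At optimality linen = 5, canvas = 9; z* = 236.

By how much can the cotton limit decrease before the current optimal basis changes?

28.75

Binding constraints: steam, cotton. The basis is B = [[1,4],[6,1]] with det -23.
Per unit decrease in cotton, x* moves by d = (-0.1739, 0.0435).
The basis stays optimal until linen reaches 0; allowable decrease = 28.75 kg.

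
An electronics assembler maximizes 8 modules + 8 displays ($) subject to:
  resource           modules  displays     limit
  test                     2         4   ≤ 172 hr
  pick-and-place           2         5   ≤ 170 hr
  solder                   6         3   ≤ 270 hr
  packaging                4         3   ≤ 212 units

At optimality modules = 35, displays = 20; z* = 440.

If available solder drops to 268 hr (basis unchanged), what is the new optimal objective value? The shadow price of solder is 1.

Δb = -2, so new z* = 440 + (1)·(-2) = 440 − 2 = 438.

438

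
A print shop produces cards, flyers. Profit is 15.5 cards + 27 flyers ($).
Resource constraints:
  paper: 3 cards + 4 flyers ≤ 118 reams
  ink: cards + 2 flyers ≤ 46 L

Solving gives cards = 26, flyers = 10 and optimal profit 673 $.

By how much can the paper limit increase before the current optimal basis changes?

Binding constraints: paper, ink. The basis is B = [[3,4],[1,2]] with det 2.
Per unit increase in paper, x* moves by d = (1, -0.5).
The basis stays optimal until flyers reaches 0; allowable increase = 20 reams.

20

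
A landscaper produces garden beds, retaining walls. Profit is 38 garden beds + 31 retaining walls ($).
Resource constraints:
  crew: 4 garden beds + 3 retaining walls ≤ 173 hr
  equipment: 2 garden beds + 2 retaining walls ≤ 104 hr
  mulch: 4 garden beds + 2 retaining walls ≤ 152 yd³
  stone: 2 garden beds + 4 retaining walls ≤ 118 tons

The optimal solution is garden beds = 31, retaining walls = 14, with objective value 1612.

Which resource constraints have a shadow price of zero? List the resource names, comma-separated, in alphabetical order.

crew, equipment

crew: 166/173 (slack 7)
equipment: 90/104 (slack 14)
mulch: 152/152 (binding)
stone: 118/118 (binding)
By complementary slackness, a constraint with positive slack has shadow price 0 → crew, equipment.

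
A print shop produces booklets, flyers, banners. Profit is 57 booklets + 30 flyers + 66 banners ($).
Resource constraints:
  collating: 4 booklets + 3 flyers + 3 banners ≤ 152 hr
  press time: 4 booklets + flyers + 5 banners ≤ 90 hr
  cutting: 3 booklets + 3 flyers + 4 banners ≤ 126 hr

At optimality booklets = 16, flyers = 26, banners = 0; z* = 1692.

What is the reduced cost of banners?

Check each constraint at x*: collating 142/152 (slack 10); press time 90/90 (tight); cutting 126/126 (tight).
By complementary slackness, y = 0 for the non-binding constraint.
The binding rows give the dual system: 4·y_press time + 3·y_cutting = 57 and 1·y_press time + 3·y_cutting = 30.
This yields shadow prices y_press time = 9, y_cutting = 7.
Reduced cost of banners: c₃ − yᵀa₃ = 66 − (9·5 + 7·4) = 66 − 73 = -7.

-7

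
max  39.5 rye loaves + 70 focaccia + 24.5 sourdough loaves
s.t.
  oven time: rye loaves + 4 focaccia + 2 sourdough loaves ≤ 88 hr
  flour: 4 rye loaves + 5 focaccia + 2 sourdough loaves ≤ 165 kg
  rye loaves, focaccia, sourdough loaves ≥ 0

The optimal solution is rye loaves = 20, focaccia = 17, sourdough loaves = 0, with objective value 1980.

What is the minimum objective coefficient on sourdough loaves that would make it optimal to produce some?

Check each constraint at x*: oven time 88/88 (tight); flour 165/165 (tight).
Dual feasibility on the basic columns requires 1·y_oven time + 4·y_flour = 39.5, 4·y_oven time + 5·y_flour = 70.
Solving: y_oven time = 7.5, y_flour = 8.
sourdough loaves enters the basis when its profit ≥ yᵀa₃ = 7.5·2 + 8·2 = 31.

31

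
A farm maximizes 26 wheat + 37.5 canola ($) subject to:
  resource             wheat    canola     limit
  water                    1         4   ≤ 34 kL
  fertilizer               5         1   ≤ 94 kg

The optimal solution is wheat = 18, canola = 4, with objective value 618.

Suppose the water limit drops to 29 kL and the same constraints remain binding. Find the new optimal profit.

Check each constraint at x*: water 34/34 (tight); fertilizer 94/94 (tight).
The binding rows give the dual system: 1·y_water + 5·y_fertilizer = 26 and 4·y_water + 1·y_fertilizer = 37.5.
This yields shadow prices y_water = 8.5, y_fertilizer = 3.5.
Δz = y_water·Δb = 8.5 × (-5) = -42.5, so new z* = 618 − 42.5 = 575.5.

575.5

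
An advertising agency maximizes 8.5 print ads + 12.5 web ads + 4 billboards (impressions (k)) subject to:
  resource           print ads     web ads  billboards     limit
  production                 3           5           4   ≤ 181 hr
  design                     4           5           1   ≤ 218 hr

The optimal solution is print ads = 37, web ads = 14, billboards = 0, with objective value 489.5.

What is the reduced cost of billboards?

At the optimum: production uses 181 of 181 (binding); design uses 218 of 218 (binding).
From A_Bᵀ y = c: 3·y_production + 4·y_design = 8.5; 5·y_production + 5·y_design = 12.5.
This yields shadow prices y_production = 1.5, y_design = 1.
Reduced cost of billboards: c₃ − yᵀa₃ = 4 − (1.5·4 + 1·1) = 4 − 7 = -3.

-3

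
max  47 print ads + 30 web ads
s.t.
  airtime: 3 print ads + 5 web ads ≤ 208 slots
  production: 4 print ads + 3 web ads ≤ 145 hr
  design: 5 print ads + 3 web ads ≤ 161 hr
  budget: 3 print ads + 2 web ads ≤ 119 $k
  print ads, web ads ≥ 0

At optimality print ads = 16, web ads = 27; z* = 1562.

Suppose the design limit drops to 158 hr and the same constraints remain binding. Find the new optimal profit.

At the optimum: airtime uses 183 of 208 (slack = 25); production uses 145 of 145 (binding); design uses 161 of 161 (binding); budget uses 102 of 119 (slack = 17).
Since airtime, budget are not tight, their duals are 0.
From A_Bᵀ y = c: 4·y_production + 5·y_design = 47; 3·y_production + 3·y_design = 30.
This yields shadow prices y_production = 3, y_design = 7.
Δz = y_design·Δb = 7 × (-3) = -21, so new z* = 1562 − 21 = 1541.

1541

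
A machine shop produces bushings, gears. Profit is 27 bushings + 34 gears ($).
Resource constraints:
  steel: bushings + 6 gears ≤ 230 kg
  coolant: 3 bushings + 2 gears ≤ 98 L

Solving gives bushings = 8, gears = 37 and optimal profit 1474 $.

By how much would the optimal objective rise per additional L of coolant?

Check each constraint at x*: steel 230/230 (tight); coolant 98/98 (tight).
From A_Bᵀ y = c: 1·y_steel + 3·y_coolant = 27; 6·y_steel + 2·y_coolant = 34.
→ y_steel = 3 and y_coolant = 8.
Shadow price of coolant = 8.

8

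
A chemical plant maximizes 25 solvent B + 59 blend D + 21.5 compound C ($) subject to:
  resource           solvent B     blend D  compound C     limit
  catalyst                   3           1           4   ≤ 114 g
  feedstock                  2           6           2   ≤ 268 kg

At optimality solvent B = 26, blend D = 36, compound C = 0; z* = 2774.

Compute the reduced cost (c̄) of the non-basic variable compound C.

At the optimum: catalyst uses 114 of 114 (binding); feedstock uses 268 of 268 (binding).
The binding rows give the dual system: 3·y_catalyst + 2·y_feedstock = 25 and 1·y_catalyst + 6·y_feedstock = 59.
This yields shadow prices y_catalyst = 2, y_feedstock = 9.5.
Reduced cost of compound C: c₃ − yᵀa₃ = 21.5 − (2·4 + 9.5·2) = 21.5 − 27 = -5.5.

-5.5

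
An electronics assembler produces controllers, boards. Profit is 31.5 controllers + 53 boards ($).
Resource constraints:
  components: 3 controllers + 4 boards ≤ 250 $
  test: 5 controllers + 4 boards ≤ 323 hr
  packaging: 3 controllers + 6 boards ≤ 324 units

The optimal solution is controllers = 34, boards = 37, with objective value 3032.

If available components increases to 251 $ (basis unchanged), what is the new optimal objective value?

Binding: components and packaging. Non-binding: test (5 unused).
Since test is not tight, its dual is 0.
The binding rows give the dual system: 3·y_components + 3·y_packaging = 31.5 and 4·y_components + 6·y_packaging = 53.
Solving: y_components = 5, y_packaging = 5.5.
Δz = y_components·Δb = 5 × (1) = 5, so new z* = 3032 + 5 = 3037.

3037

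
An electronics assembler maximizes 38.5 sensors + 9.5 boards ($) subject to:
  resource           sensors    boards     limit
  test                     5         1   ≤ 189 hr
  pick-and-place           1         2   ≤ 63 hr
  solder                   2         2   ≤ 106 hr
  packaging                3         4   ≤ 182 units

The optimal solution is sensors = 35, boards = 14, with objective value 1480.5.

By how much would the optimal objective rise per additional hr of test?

7.5

At the optimum: test uses 189 of 189 (binding); pick-and-place uses 63 of 63 (binding); solder uses 98 of 106 (slack = 8); packaging uses 161 of 182 (slack = 21).
Slack constraints have shadow price 0 (complementary slackness).
Dual feasibility on the basic columns requires 5·y_test + 1·y_pick-and-place = 38.5, 1·y_test + 2·y_pick-and-place = 9.5.
→ y_test = 7.5 and y_pick-and-place = 1.
Shadow price of test = 7.5.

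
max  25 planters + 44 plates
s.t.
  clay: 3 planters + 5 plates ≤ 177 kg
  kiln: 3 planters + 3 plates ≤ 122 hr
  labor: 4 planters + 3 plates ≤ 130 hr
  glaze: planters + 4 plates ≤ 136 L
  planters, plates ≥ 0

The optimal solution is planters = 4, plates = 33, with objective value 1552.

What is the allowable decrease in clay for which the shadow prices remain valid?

Binding constraints: clay, glaze. The basis is B = [[3,5],[1,4]] with det 7.
Per unit decrease in clay, x* moves by d = (-0.5714, 0.1429).
The basis stays optimal until planters reaches 0; allowable decrease = 7 kg.

7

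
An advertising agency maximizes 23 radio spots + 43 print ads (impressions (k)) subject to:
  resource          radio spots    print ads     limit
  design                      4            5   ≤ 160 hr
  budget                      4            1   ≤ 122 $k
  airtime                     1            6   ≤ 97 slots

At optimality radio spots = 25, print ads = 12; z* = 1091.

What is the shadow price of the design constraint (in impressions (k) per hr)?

At the optimum: design uses 160 of 160 (binding); budget uses 112 of 122 (slack = 10); airtime uses 97 of 97 (binding).
By complementary slackness, y = 0 for the non-binding constraint.
Dual feasibility on the basic columns requires 4·y_design + 1·y_airtime = 23, 5·y_design + 6·y_airtime = 43.
Solving: y_design = 5, y_airtime = 3.
Shadow price of design = 5.

5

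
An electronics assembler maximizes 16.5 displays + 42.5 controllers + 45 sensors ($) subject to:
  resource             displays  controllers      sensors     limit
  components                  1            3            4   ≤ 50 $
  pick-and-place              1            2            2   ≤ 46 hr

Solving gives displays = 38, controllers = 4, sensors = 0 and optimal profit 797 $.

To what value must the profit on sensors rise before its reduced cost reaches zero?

At the optimum: components uses 50 of 50 (binding); pick-and-place uses 46 of 46 (binding).
Dual feasibility on the basic columns requires 1·y_components + 1·y_pick-and-place = 16.5, 3·y_components + 2·y_pick-and-place = 42.5.
Solving: y_components = 9.5, y_pick-and-place = 7.
sensors enters the basis when its profit ≥ yᵀa₃ = 9.5·4 + 7·2 = 52.

52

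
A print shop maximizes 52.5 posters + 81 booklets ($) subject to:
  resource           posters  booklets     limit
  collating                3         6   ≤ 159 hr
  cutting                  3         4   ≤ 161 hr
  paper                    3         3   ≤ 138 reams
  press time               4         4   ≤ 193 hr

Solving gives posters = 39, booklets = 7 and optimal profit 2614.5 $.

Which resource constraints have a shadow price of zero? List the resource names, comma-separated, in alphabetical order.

cutting, press time

collating: 159/159 (binding)
cutting: 145/161 (slack 16)
paper: 138/138 (binding)
press time: 184/193 (slack 9)
By complementary slackness, a constraint with positive slack has shadow price 0 → cutting, press time.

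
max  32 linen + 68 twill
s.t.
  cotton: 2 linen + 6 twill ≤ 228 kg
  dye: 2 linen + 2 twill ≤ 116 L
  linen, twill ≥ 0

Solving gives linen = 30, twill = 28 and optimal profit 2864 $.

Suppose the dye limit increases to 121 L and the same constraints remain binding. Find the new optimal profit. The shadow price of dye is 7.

2899

Δb = 5, so new z* = 2864 + (7)·(5) = 2864 + 35 = 2899.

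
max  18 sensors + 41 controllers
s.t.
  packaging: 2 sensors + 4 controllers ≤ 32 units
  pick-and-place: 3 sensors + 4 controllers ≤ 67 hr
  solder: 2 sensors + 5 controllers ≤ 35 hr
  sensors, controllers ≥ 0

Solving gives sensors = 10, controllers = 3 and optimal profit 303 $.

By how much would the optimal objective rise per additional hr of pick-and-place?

0

Check each constraint at x*: packaging 32/32 (tight); pick-and-place 42/67 (slack 25); solder 35/35 (tight).
By complementary slackness, y = 0 for the non-binding constraint.
Dual feasibility on the basic columns requires 2·y_packaging + 2·y_solder = 18, 4·y_packaging + 5·y_solder = 41.
Solving: y_packaging = 4, y_solder = 5.
Shadow price of pick-and-place = 0.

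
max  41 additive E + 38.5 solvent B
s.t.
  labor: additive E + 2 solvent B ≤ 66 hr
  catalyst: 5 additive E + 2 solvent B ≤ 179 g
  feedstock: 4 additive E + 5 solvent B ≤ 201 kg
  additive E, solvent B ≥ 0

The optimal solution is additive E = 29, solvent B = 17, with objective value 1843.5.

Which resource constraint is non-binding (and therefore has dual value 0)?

labor: 63/66 (slack 3)
catalyst: 179/179 (binding)
feedstock: 201/201 (binding)
By complementary slackness, a constraint with positive slack has shadow price 0 → labor.

labor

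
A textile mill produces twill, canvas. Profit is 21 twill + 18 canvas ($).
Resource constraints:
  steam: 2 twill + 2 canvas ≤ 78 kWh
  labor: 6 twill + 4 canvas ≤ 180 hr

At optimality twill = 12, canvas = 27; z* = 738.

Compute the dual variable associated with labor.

At the optimum: steam uses 78 of 78 (binding); labor uses 180 of 180 (binding).
From A_Bᵀ y = c: 2·y_steam + 6·y_labor = 21; 2·y_steam + 4·y_labor = 18.
→ y_steam = 6 and y_labor = 1.5.
Shadow price of labor = 1.5.

1.5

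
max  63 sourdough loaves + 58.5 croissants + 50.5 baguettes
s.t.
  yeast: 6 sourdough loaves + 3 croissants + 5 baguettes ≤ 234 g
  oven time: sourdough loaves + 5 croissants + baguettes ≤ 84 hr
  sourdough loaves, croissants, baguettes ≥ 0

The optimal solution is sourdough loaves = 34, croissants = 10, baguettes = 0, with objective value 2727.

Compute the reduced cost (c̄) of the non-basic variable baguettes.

At the optimum: yeast uses 234 of 234 (binding); oven time uses 84 of 84 (binding).
Dual feasibility on the basic columns requires 6·y_yeast + 1·y_oven time = 63, 3·y_yeast + 5·y_oven time = 58.5.
Solving: y_yeast = 9.5, y_oven time = 6.
Reduced cost of baguettes: c₃ − yᵀa₃ = 50.5 − (9.5·5 + 6·1) = 50.5 − 53.5 = -3.

-3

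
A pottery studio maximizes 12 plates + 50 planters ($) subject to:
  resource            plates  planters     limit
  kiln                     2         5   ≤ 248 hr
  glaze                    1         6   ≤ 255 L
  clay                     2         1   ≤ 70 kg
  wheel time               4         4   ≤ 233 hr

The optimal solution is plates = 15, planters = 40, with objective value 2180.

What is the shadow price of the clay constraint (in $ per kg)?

2

Binding: glaze and clay. Non-binding: kiln (18 unused), wheel time (13 unused).
Since kiln, wheel time are not tight, their duals are 0.
From A_Bᵀ y = c: 1·y_glaze + 2·y_clay = 12; 6·y_glaze + 1·y_clay = 50.
This yields shadow prices y_glaze = 8, y_clay = 2.
Shadow price of clay = 2.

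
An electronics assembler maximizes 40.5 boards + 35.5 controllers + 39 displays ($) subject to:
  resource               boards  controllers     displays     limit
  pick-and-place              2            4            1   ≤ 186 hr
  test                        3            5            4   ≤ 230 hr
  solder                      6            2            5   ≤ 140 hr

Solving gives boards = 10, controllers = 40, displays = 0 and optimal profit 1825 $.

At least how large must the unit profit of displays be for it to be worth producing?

42

Check each constraint at x*: pick-and-place 180/186 (slack 6); test 230/230 (tight); solder 140/140 (tight).
Since pick-and-place is not tight, its dual is 0.
The binding rows give the dual system: 3·y_test + 6·y_solder = 40.5 and 5·y_test + 2·y_solder = 35.5.
Solving: y_test = 5.5, y_solder = 4.
displays enters the basis when its profit ≥ yᵀa₃ = 5.5·4 + 4·5 = 42.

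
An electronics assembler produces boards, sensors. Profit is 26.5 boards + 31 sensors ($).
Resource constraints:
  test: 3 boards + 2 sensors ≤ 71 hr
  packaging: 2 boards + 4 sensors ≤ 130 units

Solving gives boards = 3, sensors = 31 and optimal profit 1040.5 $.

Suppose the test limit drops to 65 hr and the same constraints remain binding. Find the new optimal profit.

At the optimum: test uses 71 of 71 (binding); packaging uses 130 of 130 (binding).
From A_Bᵀ y = c: 3·y_test + 2·y_packaging = 26.5; 2·y_test + 4·y_packaging = 31.
This yields shadow prices y_test = 5.5, y_packaging = 5.
Δz = y_test·Δb = 5.5 × (-6) = -33, so new z* = 1040.5 − 33 = 1007.5.

1007.5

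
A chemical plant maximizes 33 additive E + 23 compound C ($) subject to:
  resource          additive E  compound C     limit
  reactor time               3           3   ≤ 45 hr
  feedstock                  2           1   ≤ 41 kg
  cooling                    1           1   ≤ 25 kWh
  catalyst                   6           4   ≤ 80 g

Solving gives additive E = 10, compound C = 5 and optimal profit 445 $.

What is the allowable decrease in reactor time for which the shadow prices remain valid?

Binding constraints: reactor time, catalyst. The basis is B = [[3,3],[6,4]] with det -6.
Per unit decrease in reactor time, x* moves by d = (0.6667, -1).
The basis stays optimal until compound C reaches 0; allowable decrease = 5 hr.

5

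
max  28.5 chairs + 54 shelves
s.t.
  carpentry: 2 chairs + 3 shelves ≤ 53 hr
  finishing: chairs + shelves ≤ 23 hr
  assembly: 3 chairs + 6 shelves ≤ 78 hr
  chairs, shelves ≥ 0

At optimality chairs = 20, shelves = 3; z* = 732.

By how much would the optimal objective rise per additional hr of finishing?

3

Binding: finishing and assembly. Non-binding: carpentry (4 unused).
By complementary slackness, y = 0 for the non-binding constraint.
From A_Bᵀ y = c: 1·y_finishing + 3·y_assembly = 28.5; 1·y_finishing + 6·y_assembly = 54.
This yields shadow prices y_finishing = 3, y_assembly = 8.5.
Shadow price of finishing = 3.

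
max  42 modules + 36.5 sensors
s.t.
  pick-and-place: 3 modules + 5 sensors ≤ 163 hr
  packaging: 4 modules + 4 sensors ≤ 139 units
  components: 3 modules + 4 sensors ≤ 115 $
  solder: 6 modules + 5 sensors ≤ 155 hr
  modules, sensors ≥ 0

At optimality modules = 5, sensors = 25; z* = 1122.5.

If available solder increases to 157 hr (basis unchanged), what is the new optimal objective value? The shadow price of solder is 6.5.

1135.5

Δb = 2, so new z* = 1122.5 + (6.5)·(2) = 1122.5 + 13 = 1135.5.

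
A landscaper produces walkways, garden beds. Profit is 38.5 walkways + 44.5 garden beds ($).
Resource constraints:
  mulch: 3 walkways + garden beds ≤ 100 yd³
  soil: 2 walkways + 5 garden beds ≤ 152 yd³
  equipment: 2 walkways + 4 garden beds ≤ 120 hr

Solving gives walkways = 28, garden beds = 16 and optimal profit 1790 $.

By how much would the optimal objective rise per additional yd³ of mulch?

Binding: mulch and equipment. Non-binding: soil (16 unused).
Since soil is not tight, its dual is 0.
The binding rows give the dual system: 3·y_mulch + 2·y_equipment = 38.5 and 1·y_mulch + 4·y_equipment = 44.5.
Solving: y_mulch = 6.5, y_equipment = 9.5.
Shadow price of mulch = 6.5.

6.5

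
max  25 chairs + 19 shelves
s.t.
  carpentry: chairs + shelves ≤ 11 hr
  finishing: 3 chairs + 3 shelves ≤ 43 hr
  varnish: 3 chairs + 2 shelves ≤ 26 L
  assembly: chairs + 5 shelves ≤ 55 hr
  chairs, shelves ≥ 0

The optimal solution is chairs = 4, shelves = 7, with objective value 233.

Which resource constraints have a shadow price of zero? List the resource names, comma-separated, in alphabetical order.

carpentry: 11/11 (binding)
finishing: 33/43 (slack 10)
varnish: 26/26 (binding)
assembly: 39/55 (slack 16)
By complementary slackness, a constraint with positive slack has shadow price 0 → assembly, finishing.

assembly, finishing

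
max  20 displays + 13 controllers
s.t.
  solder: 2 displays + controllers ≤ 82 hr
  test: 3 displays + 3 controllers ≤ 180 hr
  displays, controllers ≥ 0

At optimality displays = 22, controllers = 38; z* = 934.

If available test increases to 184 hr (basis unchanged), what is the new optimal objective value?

942

At the optimum: solder uses 82 of 82 (binding); test uses 180 of 180 (binding).
Dual feasibility on the basic columns requires 2·y_solder + 3·y_test = 20, 1·y_solder + 3·y_test = 13.
→ y_solder = 7 and y_test = 2.
Δz = y_test·Δb = 2 × (4) = 8, so new z* = 934 + 8 = 942.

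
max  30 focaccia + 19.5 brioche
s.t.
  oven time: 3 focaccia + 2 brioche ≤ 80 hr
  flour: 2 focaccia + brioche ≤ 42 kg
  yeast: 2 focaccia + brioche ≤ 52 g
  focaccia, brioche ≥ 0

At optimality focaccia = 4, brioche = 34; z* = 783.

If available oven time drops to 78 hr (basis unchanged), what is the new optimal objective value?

765

Binding: oven time and flour. Non-binding: yeast (10 unused).
Slack constraints have shadow price 0 (complementary slackness).
From A_Bᵀ y = c: 3·y_oven time + 2·y_flour = 30; 2·y_oven time + 1·y_flour = 19.5.
→ y_oven time = 9 and y_flour = 1.5.
Δz = y_oven time·Δb = 9 × (-2) = -18, so new z* = 783 − 18 = 765.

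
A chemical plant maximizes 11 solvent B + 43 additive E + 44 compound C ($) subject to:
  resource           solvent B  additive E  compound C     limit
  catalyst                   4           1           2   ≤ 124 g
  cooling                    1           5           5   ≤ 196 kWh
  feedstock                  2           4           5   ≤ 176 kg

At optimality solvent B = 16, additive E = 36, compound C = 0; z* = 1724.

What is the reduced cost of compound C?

At the optimum: catalyst uses 100 of 124 (slack = 24); cooling uses 196 of 196 (binding); feedstock uses 176 of 176 (binding).
Slack constraints have shadow price 0 (complementary slackness).
From A_Bᵀ y = c: 1·y_cooling + 2·y_feedstock = 11; 5·y_cooling + 4·y_feedstock = 43.
This yields shadow prices y_cooling = 7, y_feedstock = 2.
Reduced cost of compound C: c₃ − yᵀa₃ = 44 − (7·5 + 2·5) = 44 − 45 = -1.

-1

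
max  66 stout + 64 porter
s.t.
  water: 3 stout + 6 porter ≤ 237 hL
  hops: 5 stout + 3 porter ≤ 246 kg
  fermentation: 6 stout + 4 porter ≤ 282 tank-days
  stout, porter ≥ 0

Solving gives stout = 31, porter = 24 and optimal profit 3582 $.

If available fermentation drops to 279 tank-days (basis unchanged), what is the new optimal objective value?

Binding: water and fermentation. Non-binding: hops (19 unused).
By complementary slackness, y = 0 for the non-binding constraint.
Dual feasibility on the basic columns requires 3·y_water + 6·y_fermentation = 66, 6·y_water + 4·y_fermentation = 64.
Solving: y_water = 5, y_fermentation = 8.5.
Δz = y_fermentation·Δb = 8.5 × (-3) = -25.5, so new z* = 3582 − 25.5 = 3556.5.

3556.5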